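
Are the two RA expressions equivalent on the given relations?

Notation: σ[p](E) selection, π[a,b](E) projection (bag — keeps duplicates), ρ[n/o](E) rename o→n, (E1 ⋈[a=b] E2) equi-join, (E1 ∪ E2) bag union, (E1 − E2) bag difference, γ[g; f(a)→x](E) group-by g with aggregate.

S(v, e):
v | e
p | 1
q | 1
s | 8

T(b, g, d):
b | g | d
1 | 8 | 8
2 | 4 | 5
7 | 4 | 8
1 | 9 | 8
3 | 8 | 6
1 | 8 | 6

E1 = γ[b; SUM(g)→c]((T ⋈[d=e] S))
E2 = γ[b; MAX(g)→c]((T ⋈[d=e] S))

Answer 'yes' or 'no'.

E1 subexpression sizes:
  T → 6
  S → 3
  (T ⋈[d=e] S) → 3
  γ[b; SUM(g)→c]((T ⋈[d=e] S)) → 2
E2 subexpression sizes:
  T → 6
  S → 3
  (T ⋈[d=e] S) → 3
  γ[b; MAX(g)→c]((T ⋈[d=e] S)) → 2

E1 result:
b | c
1 | 17
7 | 4
E2 result:
b | c
1 | 9
7 | 4
Witness: (1, 17) appears 1× in E1 but 0× in E2.

no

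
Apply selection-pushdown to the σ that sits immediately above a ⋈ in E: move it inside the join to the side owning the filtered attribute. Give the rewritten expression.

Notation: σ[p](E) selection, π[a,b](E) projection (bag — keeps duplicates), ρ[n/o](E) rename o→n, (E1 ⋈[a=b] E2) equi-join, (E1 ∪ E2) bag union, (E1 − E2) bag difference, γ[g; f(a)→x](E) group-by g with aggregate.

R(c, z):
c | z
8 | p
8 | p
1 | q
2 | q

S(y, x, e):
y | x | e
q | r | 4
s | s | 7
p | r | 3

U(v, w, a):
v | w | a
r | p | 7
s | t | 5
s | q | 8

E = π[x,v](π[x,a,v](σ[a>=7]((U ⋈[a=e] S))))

σ filters on a, owned by the left side.
E' = π[x,v](π[x,a,v]((σ[a>=7](U) ⋈[a=e] S)))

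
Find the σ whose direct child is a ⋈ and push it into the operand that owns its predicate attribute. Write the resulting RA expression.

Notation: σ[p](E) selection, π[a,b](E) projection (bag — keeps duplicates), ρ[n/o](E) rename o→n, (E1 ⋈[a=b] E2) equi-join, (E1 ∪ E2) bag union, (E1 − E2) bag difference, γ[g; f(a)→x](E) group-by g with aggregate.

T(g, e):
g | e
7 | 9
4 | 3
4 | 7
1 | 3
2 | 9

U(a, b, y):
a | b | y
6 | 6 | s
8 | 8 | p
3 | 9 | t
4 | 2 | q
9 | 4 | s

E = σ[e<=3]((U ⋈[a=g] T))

σ filters on e, owned by the right side.
E' = (U ⋈[a=g] σ[e<=3](T))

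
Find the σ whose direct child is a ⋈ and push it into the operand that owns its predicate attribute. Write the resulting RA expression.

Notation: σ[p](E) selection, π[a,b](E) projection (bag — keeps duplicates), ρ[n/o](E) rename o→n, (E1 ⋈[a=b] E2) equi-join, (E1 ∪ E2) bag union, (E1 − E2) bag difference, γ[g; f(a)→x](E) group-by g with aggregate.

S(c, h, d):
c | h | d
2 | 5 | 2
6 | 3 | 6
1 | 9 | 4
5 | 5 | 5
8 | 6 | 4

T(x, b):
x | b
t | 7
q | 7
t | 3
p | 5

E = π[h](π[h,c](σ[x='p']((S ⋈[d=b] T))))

σ filters on x, owned by the right side.
E' = π[h](π[h,c]((S ⋈[d=b] σ[x='p'](T))))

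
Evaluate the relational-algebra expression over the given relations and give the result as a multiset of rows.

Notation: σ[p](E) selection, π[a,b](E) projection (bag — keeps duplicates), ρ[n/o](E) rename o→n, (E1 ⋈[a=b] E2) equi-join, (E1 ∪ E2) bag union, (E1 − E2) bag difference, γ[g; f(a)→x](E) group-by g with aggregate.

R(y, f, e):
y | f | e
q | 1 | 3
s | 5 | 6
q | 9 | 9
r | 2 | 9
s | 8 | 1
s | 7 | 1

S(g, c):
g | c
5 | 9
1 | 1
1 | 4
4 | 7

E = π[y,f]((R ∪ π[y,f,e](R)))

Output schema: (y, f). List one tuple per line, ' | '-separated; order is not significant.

Stepwise |·|:
  R → 6
  R → 6
  π[y,f,e](R) → 6
  (R ∪ π[y,f,e](R)) → 12
  π[y,f]((R ∪ π[y,f,e](R))) → 12

== RESULT ==
y | f
q | 1
q | 1
q | 9
q | 9
r | 2
r | 2
s | 5
s | 5
s | 7
s | 7
s | 8
s | 8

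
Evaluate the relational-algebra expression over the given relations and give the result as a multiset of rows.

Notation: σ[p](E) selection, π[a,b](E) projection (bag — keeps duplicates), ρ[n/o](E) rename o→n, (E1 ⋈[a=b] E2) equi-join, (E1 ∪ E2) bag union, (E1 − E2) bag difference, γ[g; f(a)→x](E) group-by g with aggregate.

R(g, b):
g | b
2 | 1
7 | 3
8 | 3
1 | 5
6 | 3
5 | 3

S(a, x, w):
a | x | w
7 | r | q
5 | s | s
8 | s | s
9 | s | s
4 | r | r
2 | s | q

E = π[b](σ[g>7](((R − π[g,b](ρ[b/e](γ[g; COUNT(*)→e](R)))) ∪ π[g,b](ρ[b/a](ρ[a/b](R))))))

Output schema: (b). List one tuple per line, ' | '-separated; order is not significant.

Row counts bottom-up:
  R → 6
  R → 6
  γ[g; COUNT(*)→e](R) → 6
  ρ[b/e](γ[g; COUNT(*)→e](R)) → 6
  π[g,b](ρ[b/e](γ[g; COUNT(*)→e](R))) → 6
  (R − π[g,b](ρ[b/e](γ[g; COUNT(*)→e](R)))) → 5
  R → 6
  ρ[a/b](R) → 6
  ρ[b/a](ρ[a/b](R)) → 6
  π[g,b](ρ[b/a](ρ[a/b](R))) → 6
  ((R − π[g,b](ρ[b/e](γ[g; COUNT(*)→e](R)))) ∪ π[g,b](ρ[b/a](ρ[a/b](R)))) → 11
  σ[g>7](((R − π[g,b](ρ[b/e](γ[g; COUNT(*)→e](R)))) ∪ π[g,b](ρ[b/a](ρ[a/b](R))))) → 2
  π[b](σ[g>7](((R − π[g,b](ρ[b/e](γ[g; COUNT(*)→e](R)))) ∪ π[g,b](ρ[b/a](ρ[a/b](R)))))) → 2

== RESULT ==
b
3
3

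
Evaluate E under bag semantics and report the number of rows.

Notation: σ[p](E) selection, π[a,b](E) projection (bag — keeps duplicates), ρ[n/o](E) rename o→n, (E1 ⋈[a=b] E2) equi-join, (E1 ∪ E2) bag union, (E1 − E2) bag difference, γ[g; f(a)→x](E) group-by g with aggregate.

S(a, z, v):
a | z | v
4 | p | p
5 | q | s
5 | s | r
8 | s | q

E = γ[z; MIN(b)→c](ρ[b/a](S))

Stepwise |·|:
  S → 4
  ρ[b/a](S) → 4
  γ[z; MIN(b)→c](ρ[b/a](S)) → 3

|E| = 3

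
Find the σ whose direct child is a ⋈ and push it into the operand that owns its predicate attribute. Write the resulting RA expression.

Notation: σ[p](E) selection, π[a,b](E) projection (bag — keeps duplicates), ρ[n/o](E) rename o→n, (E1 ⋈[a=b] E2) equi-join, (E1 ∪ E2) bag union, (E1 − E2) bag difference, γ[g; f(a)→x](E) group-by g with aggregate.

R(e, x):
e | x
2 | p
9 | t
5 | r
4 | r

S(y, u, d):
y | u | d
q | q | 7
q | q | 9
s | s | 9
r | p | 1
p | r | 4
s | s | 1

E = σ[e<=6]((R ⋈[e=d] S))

σ filters on e, owned by the left side.
E' = (σ[e<=6](R) ⋈[e=d] S)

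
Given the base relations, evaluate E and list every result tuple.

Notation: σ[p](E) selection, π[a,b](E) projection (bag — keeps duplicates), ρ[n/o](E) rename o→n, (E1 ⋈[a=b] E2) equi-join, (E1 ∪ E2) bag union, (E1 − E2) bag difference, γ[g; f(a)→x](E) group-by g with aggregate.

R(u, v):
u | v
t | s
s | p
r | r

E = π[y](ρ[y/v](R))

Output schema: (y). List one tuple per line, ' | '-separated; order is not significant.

Row counts bottom-up:
  R → 3
  ρ[y/v](R) → 3
  π[y](ρ[y/v](R)) → 3

== RESULT ==
y
p
r
s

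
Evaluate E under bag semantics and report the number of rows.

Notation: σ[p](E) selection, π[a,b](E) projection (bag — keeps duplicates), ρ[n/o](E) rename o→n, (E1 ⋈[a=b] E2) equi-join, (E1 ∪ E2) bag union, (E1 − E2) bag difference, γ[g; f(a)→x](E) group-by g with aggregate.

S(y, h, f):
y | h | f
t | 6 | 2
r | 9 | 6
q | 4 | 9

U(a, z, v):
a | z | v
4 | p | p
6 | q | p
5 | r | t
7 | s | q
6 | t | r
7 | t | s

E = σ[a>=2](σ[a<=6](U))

Per-node cardinality:
  U → 6
  σ[a<=6](U) → 4
  σ[a>=2](σ[a<=6](U)) → 4

|E| = 4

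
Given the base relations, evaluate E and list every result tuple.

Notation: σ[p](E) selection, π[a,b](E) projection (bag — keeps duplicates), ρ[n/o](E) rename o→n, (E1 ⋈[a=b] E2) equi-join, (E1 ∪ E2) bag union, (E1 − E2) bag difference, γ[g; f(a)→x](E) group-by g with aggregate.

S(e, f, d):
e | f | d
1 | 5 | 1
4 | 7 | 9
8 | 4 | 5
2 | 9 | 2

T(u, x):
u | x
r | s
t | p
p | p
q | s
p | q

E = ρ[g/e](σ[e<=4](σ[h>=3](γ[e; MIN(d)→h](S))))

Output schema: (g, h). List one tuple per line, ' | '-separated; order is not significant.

Stepwise |·|:
  S → 4
  γ[e; MIN(d)→h](S) → 4
  σ[h>=3](γ[e; MIN(d)→h](S)) → 2
  σ[e<=4](σ[h>=3](γ[e; MIN(d)→h](S))) → 1
  ρ[g/e](σ[e<=4](σ[h>=3](γ[e; MIN(d)→h](S)))) → 1

== RESULT ==
g | h
4 | 9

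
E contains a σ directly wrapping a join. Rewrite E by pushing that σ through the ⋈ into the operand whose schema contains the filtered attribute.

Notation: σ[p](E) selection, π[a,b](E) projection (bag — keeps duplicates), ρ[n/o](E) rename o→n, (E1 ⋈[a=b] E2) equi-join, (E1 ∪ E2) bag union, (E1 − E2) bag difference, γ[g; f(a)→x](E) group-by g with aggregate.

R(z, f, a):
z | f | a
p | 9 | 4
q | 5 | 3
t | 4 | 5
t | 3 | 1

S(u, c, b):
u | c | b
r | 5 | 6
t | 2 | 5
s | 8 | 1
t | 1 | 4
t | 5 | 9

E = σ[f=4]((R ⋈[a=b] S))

σ filters on f, owned by the left side.
E' = (σ[f=4](R) ⋈[a=b] S)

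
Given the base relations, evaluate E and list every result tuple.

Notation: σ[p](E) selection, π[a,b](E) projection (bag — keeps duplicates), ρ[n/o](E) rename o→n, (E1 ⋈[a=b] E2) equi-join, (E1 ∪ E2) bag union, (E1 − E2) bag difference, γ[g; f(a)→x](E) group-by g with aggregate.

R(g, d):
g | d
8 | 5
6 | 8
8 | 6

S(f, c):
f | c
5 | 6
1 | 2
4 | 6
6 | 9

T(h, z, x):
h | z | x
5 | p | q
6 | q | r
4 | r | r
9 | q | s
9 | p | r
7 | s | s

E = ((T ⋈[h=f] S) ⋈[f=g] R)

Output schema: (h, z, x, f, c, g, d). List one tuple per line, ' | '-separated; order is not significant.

Per-node cardinality:
  T → 6
  S → 4
  (T ⋈[h=f] S) → 3
  R → 3
  ((T ⋈[h=f] S) ⋈[f=g] R) → 1

== RESULT ==
h | z | x | f | c | g | d
6 | q | r | 6 | 9 | 6 | 8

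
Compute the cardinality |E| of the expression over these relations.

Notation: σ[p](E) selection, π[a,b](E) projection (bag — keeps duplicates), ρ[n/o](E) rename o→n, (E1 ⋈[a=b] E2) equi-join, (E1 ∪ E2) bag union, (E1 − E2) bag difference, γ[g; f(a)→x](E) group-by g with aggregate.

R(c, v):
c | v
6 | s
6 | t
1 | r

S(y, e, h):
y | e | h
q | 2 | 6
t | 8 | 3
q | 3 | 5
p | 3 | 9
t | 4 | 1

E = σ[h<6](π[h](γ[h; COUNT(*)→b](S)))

Subexpression sizes:
  S → 5
  γ[h; COUNT(*)→b](S) → 5
  π[h](γ[h; COUNT(*)→b](S)) → 5
  σ[h<6](π[h](γ[h; COUNT(*)→b](S))) → 3

|E| = 3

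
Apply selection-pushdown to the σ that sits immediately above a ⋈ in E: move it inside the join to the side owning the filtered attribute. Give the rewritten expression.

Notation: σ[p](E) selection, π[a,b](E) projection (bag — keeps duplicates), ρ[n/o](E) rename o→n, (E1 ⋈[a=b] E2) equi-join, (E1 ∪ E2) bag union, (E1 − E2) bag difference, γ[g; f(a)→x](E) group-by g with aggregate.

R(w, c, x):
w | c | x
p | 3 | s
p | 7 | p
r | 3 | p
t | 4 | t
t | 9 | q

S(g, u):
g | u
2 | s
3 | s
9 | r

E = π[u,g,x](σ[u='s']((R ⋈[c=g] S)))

σ filters on u, owned by the right side.
E' = π[u,g,x]((R ⋈[c=g] σ[u='s'](S)))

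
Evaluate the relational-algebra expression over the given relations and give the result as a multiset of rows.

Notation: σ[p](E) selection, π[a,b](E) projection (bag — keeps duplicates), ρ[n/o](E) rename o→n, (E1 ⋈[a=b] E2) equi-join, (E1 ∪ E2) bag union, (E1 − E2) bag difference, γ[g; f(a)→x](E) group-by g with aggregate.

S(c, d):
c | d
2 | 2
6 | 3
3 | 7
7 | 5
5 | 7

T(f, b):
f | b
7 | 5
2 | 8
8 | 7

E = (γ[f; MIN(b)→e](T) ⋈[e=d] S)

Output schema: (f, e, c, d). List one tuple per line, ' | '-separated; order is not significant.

Subexpression sizes:
  T → 3
  γ[f; MIN(b)→e](T) → 3
  S → 5
  (γ[f; MIN(b)→e](T) ⋈[e=d] S) → 3

== RESULT ==
f | e | c | d
7 | 5 | 7 | 5
8 | 7 | 3 | 7
8 | 7 | 5 | 7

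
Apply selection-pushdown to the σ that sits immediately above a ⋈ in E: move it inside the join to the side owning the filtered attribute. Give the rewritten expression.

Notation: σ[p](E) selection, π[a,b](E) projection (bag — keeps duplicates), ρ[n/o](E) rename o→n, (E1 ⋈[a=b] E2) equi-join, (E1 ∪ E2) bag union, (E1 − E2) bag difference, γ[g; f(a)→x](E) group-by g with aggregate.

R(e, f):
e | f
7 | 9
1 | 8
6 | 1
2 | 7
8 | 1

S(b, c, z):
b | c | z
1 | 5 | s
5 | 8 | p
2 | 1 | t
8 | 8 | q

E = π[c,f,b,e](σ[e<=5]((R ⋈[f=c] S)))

σ filters on e, owned by the left side.
E' = π[c,f,b,e]((σ[e<=5](R) ⋈[f=c] S))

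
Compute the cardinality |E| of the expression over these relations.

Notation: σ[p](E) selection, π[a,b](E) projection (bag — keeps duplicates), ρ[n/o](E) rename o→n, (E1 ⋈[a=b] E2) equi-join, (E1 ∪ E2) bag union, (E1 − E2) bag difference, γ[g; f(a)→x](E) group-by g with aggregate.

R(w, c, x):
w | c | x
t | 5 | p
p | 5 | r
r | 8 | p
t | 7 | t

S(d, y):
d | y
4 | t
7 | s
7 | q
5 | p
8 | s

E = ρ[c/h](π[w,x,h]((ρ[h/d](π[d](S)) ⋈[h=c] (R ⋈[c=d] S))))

Row counts bottom-up:
  S → 5
  π[d](S) → 5
  ρ[h/d](π[d](S)) → 5
  R → 4
  S → 5
  (R ⋈[c=d] S) → 5
  (ρ[h/d](π[d](S)) ⋈[h=c] (R ⋈[c=d] S)) → 7
  π[w,x,h]((ρ[h/d](π[d](S)) ⋈[h=c] (R ⋈[c=d] S))) → 7
  ρ[c/h](π[w,x,h]((ρ[h/d](π[d](S)) ⋈[h=c] (R ⋈[c=d] S)))) → 7

|E| = 7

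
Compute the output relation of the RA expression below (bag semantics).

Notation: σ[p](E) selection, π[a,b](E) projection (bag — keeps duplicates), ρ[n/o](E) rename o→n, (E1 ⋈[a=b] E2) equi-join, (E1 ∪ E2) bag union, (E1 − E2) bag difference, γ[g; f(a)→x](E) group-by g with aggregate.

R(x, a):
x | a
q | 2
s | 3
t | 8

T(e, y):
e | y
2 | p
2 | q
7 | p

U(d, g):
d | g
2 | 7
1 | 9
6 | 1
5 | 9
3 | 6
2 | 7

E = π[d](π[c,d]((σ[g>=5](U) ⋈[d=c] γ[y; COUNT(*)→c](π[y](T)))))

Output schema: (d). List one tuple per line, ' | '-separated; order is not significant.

Row counts bottom-up:
  U → 6
  σ[g>=5](U) → 5
  T → 3
  π[y](T) → 3
  γ[y; COUNT(*)→c](π[y](T)) → 2
  (σ[g>=5](U) ⋈[d=c] γ[y; COUNT(*)→c](π[y](T))) → 3
  π[c,d]((σ[g>=5](U) ⋈[d=c] γ[y; COUNT(*)→c](π[y](T)))) → 3
  π[d](π[c,d]((σ[g>=5](U) ⋈[d=c] γ[y; COUNT(*)→c](π[y](T))))) → 3

== RESULT ==
d
1
2
2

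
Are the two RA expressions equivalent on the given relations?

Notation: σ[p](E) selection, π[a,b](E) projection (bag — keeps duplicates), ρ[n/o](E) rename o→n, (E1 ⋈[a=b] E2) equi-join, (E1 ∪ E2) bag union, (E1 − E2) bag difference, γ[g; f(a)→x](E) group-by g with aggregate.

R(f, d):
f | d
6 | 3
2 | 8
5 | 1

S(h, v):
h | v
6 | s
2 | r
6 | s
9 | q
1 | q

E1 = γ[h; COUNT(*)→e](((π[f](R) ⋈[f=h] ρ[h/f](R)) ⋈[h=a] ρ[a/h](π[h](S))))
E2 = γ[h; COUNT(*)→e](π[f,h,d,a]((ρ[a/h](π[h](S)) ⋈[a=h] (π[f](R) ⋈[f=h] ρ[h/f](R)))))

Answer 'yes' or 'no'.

E1 row counts bottom-up:
  R → 3
  π[f](R) → 3
  R → 3
  ρ[h/f](R) → 3
  (π[f](R) ⋈[f=h] ρ[h/f](R)) → 3
  S → 5
  π[h](S) → 5
  ρ[a/h](π[h](S)) → 5
  ((π[f](R) ⋈[f=h] ρ[h/f](R)) ⋈[h=a] ρ[a/h](π[h](S))) → 3
  γ[h; COUNT(*)→e](((π[f](R) ⋈[f=h] ρ[h/f](R)) ⋈[h=a] ρ[a/h](π[h](S)))) → 2
E2 row counts bottom-up:
  S → 5
  π[h](S) → 5
  ρ[a/h](π[h](S)) → 5
  R → 3
  π[f](R) → 3
  R → 3
  ρ[h/f](R) → 3
  (π[f](R) ⋈[f=h] ρ[h/f](R)) → 3
  (ρ[a/h](π[h](S)) ⋈[a=h] (π[f](R) ⋈[f=h] ρ[h/f](R))) → 3
  π[f,h,d,a]((ρ[a/h](π[h](S)) ⋈[a=h] (π[f](R) ⋈[f=h] ρ[h/f](R)))) → 3
  γ[h; COUNT(*)→e](π[f,h,d,a]((ρ[a/h](π[h](S)) ⋈[a=h] (π[f](R) ⋈[f=h] ρ[h/f](R))))) → 2

E1 and E2 produce the same multiset:
h | e
2 | 1
6 | 2

yes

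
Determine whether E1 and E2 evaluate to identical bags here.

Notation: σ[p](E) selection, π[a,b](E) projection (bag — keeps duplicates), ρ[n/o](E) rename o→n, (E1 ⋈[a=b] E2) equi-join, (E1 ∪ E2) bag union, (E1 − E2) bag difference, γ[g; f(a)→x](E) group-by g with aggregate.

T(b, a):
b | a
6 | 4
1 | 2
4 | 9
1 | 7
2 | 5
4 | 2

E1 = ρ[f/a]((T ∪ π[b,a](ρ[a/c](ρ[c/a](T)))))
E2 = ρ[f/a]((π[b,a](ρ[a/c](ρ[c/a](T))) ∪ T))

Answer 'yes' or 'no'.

E1 subexpression sizes:
  T → 6
  T → 6
  ρ[c/a](T) → 6
  ρ[a/c](ρ[c/a](T)) → 6
  π[b,a](ρ[a/c](ρ[c/a](T))) → 6
  (T ∪ π[b,a](ρ[a/c](ρ[c/a](T)))) → 12
  ρ[f/a]((T ∪ π[b,a](ρ[a/c](ρ[c/a](T))))) → 12
E2 subexpression sizes:
  T → 6
  ρ[c/a](T) → 6
  ρ[a/c](ρ[c/a](T)) → 6
  π[b,a](ρ[a/c](ρ[c/a](T))) → 6
  T → 6
  (π[b,a](ρ[a/c](ρ[c/a](T))) ∪ T) → 12
  ρ[f/a]((π[b,a](ρ[a/c](ρ[c/a](T))) ∪ T)) → 12

E1 and E2 produce the same multiset:
b | f
1 | 2
1 | 2
1 | 7
1 | 7
2 | 5
2 | 5
4 | 2
4 | 2
4 | 9
4 | 9
6 | 4
6 | 4

yes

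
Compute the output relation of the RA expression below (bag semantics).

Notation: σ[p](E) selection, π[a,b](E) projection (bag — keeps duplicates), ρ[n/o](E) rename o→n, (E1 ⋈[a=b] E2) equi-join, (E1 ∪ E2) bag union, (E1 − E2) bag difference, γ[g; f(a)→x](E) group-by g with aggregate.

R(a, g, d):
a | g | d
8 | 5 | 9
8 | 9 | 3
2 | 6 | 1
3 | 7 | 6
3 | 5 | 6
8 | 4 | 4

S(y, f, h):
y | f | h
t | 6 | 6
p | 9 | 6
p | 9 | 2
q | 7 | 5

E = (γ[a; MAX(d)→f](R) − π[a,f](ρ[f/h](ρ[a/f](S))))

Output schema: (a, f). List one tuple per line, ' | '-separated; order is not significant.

Subexpression sizes:
  R → 6
  γ[a; MAX(d)→f](R) → 3
  S → 4
  ρ[a/f](S) → 4
  ρ[f/h](ρ[a/f](S)) → 4
  π[a,f](ρ[f/h](ρ[a/f](S))) → 4
  (γ[a; MAX(d)→f](R) − π[a,f](ρ[f/h](ρ[a/f](S)))) → 3

== RESULT ==
a | f
2 | 1
3 | 6
8 | 9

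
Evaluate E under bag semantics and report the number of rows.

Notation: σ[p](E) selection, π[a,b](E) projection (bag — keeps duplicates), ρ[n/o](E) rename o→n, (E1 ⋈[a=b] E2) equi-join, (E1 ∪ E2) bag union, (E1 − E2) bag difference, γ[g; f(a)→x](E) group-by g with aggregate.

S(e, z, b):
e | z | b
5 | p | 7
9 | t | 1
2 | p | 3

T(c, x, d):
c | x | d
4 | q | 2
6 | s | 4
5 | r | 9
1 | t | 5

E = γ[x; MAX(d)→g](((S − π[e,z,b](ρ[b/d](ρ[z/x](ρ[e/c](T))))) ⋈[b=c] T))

Row counts bottom-up:
  S → 3
  T → 4
  ρ[e/c](T) → 4
  ρ[z/x](ρ[e/c](T)) → 4
  ρ[b/d](ρ[z/x](ρ[e/c](T))) → 4
  π[e,z,b](ρ[b/d](ρ[z/x](ρ[e/c](T)))) → 4
  (S − π[e,z,b](ρ[b/d](ρ[z/x](ρ[e/c](T))))) → 3
  T → 4
  ((S − π[e,z,b](ρ[b/d](ρ[z/x](ρ[e/c](T))))) ⋈[b=c] T) → 1
  γ[x; MAX(d)→g](((S − π[e,z,b](ρ[b/d](ρ[z/x](ρ[e/c](T))))) ⋈[b=c] T)) → 1

|E| = 1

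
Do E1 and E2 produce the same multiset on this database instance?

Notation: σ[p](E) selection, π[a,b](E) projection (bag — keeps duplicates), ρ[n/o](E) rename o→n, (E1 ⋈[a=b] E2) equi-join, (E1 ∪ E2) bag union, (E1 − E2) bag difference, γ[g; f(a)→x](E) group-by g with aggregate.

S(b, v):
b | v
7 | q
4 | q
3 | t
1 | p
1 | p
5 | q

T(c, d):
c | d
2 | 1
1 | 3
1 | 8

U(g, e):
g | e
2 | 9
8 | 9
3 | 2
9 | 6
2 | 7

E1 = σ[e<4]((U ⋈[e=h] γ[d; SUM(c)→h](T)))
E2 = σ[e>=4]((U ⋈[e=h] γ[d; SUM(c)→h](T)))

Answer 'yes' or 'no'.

E1 stepwise |·|:
  U → 5
  T → 3
  γ[d; SUM(c)→h](T) → 3
  (U ⋈[e=h] γ[d; SUM(c)→h](T)) → 1
  σ[e<4]((U ⋈[e=h] γ[d; SUM(c)→h](T))) → 1
E2 stepwise |·|:
  U → 5
  T → 3
  γ[d; SUM(c)→h](T) → 3
  (U ⋈[e=h] γ[d; SUM(c)→h](T)) → 1
  σ[e>=4]((U ⋈[e=h] γ[d; SUM(c)→h](T))) → 0

E1 result:
g | e | d | h
3 | 2 | 1 | 2
E2 result:
g | e | d | h
(0 rows)
Witness: (3, 2, 1, 2) appears 1× in E1 but 0× in E2.

no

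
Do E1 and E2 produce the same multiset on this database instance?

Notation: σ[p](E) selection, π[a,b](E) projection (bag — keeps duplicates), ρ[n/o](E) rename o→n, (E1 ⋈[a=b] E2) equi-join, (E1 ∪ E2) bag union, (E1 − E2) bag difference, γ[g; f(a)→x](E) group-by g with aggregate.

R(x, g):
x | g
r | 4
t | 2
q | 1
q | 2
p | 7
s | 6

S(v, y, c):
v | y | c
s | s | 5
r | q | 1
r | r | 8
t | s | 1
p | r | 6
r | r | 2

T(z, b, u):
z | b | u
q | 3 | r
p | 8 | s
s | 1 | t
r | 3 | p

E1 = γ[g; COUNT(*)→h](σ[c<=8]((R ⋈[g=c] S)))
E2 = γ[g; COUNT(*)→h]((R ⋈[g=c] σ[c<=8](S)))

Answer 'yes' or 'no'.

E1 per-node cardinality:
  R → 6
  S → 6
  (R ⋈[g=c] S) → 5
  σ[c<=8]((R ⋈[g=c] S)) → 5
  γ[g; COUNT(*)→h](σ[c<=8]((R ⋈[g=c] S))) → 3
E2 per-node cardinality:
  R → 6
  S → 6
  σ[c<=8](S) → 6
  (R ⋈[g=c] σ[c<=8](S)) → 5
  γ[g; COUNT(*)→h]((R ⋈[g=c] σ[c<=8](S))) → 3

E1 and E2 produce the same multiset:
g | h
1 | 2
2 | 2
6 | 1

yes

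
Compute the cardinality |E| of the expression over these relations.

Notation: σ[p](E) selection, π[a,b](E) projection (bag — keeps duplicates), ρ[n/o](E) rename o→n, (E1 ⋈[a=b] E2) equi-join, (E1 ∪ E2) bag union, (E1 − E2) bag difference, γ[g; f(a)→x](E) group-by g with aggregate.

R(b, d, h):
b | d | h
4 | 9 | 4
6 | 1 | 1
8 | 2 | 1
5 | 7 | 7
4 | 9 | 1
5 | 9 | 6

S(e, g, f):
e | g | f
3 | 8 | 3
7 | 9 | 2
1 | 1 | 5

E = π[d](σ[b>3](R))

Stepwise |·|:
  R → 6
  σ[b>3](R) → 6
  π[d](σ[b>3](R)) → 6

|E| = 6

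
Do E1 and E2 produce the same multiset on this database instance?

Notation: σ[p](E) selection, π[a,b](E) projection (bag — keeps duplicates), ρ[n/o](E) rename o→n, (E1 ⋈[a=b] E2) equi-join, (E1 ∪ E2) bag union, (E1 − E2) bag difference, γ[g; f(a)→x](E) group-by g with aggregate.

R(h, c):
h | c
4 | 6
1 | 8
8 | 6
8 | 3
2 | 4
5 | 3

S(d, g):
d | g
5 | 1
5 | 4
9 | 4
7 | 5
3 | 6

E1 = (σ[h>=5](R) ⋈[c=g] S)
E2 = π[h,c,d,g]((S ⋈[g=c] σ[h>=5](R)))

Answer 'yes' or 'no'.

E1 stepwise |·|:
  R → 6
  σ[h>=5](R) → 3
  S → 5
  (σ[h>=5](R) ⋈[c=g] S) → 1
E2 stepwise |·|:
  S → 5
  R → 6
  σ[h>=5](R) → 3
  (S ⋈[g=c] σ[h>=5](R)) → 1
  π[h,c,d,g]((S ⋈[g=c] σ[h>=5](R))) → 1

E1 and E2 produce the same multiset:
h | c | d | g
8 | 6 | 3 | 6

yes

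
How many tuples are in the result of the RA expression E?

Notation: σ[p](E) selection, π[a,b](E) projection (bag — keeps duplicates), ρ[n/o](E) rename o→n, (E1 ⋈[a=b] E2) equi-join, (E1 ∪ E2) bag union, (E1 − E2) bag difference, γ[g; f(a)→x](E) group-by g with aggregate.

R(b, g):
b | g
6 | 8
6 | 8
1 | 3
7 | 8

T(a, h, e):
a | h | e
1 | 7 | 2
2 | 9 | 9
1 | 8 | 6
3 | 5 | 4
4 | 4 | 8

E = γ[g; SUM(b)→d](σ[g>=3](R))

Row counts bottom-up:
  R → 4
  σ[g>=3](R) → 4
  γ[g; SUM(b)→d](σ[g>=3](R)) → 2

|E| = 2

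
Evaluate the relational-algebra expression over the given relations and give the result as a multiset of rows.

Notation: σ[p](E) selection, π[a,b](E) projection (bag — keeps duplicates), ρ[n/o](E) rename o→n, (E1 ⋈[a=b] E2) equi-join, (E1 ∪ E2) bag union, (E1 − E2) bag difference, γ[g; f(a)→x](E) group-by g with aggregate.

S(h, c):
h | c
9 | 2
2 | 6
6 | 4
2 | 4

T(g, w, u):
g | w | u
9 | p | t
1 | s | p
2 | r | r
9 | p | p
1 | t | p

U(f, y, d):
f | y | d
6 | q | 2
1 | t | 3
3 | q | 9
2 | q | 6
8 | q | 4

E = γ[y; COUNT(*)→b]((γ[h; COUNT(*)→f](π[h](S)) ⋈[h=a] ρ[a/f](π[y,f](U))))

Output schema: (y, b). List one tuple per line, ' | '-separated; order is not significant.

Per-node cardinality:
  S → 4
  π[h](S) → 4
  γ[h; COUNT(*)→f](π[h](S)) → 3
  U → 5
  π[y,f](U) → 5
  ρ[a/f](π[y,f](U)) → 5
  (γ[h; COUNT(*)→f](π[h](S)) ⋈[h=a] ρ[a/f](π[y,f](U))) → 2
  γ[y; COUNT(*)→b]((γ[h; COUNT(*)→f](π[h](S)) ⋈[h=a] ρ[a/f](π[y,f](U)))) → 1

== RESULT ==
y | b
q | 2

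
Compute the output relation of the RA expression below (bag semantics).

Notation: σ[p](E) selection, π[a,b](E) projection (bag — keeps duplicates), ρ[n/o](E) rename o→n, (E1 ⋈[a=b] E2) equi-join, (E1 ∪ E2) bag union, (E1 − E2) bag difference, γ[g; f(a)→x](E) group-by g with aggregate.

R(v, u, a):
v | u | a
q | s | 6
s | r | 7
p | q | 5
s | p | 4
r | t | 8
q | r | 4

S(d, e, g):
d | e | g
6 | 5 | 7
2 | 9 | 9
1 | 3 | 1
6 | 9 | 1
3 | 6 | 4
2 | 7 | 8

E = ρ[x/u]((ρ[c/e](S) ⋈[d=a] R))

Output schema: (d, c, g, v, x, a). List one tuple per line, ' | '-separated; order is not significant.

Row counts bottom-up:
  S → 6
  ρ[c/e](S) → 6
  R → 6
  (ρ[c/e](S) ⋈[d=a] R) → 2
  ρ[x/u]((ρ[c/e](S) ⋈[d=a] R)) → 2

== RESULT ==
d | c | g | v | x | a
6 | 5 | 7 | q | s | 6
6 | 9 | 1 | q | s | 6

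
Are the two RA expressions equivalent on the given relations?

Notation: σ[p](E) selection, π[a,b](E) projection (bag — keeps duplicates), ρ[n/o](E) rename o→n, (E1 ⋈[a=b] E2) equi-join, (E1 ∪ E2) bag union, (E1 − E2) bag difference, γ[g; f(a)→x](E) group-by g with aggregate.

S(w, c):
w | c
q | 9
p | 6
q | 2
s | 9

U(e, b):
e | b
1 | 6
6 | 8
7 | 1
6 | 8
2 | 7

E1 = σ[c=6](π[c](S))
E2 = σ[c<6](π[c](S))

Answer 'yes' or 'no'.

E1 subexpression sizes:
  S → 4
  π[c](S) → 4
  σ[c=6](π[c](S)) → 1
E2 subexpression sizes:
  S → 4
  π[c](S) → 4
  σ[c<6](π[c](S)) → 1

E1 result:
c
6
E2 result:
c
2
Witness: (6,) appears 1× in E1 but 0× in E2.

no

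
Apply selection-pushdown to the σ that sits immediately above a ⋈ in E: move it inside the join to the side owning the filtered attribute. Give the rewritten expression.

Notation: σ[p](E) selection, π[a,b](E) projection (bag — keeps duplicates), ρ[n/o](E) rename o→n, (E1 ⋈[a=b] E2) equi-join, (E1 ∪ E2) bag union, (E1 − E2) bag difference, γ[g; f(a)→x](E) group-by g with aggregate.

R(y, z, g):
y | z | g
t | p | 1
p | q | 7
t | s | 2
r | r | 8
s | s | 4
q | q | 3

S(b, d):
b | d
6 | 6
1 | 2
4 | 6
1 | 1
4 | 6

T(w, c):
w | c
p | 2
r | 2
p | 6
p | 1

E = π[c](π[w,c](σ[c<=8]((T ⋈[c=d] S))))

σ filters on c, owned by the left side.
E' = π[c](π[w,c]((σ[c<=8](T) ⋈[c=d] S)))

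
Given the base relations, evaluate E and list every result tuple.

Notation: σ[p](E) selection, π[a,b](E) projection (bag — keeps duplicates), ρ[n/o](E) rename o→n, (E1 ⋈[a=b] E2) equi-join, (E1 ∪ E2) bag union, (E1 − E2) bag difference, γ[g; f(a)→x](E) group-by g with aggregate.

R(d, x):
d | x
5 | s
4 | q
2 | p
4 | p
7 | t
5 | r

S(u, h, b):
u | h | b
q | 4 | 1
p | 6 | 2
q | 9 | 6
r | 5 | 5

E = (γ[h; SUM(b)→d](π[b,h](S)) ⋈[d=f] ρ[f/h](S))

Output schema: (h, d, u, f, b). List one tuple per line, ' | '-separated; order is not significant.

Row counts bottom-up:
  S → 4
  π[b,h](S) → 4
  γ[h; SUM(b)→d](π[b,h](S)) → 4
  S → 4
  ρ[f/h](S) → 4
  (γ[h; SUM(b)→d](π[b,h](S)) ⋈[d=f] ρ[f/h](S)) → 2

== RESULT ==
h | d | u | f | b
5 | 5 | r | 5 | 5
9 | 6 | p | 6 | 2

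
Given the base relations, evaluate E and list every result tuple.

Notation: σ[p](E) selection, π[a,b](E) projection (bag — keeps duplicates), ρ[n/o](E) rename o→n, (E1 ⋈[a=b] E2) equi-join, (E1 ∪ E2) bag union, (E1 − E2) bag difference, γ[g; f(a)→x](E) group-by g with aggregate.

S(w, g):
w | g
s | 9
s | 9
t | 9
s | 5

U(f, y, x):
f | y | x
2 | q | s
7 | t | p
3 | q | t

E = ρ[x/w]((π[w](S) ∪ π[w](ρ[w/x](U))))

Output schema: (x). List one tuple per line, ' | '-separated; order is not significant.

Per-node cardinality:
  S → 4
  π[w](S) → 4
  U → 3
  ρ[w/x](U) → 3
  π[w](ρ[w/x](U)) → 3
  (π[w](S) ∪ π[w](ρ[w/x](U))) → 7
  ρ[x/w]((π[w](S) ∪ π[w](ρ[w/x](U)))) → 7

== RESULT ==
x
p
s
s
s
s
t
t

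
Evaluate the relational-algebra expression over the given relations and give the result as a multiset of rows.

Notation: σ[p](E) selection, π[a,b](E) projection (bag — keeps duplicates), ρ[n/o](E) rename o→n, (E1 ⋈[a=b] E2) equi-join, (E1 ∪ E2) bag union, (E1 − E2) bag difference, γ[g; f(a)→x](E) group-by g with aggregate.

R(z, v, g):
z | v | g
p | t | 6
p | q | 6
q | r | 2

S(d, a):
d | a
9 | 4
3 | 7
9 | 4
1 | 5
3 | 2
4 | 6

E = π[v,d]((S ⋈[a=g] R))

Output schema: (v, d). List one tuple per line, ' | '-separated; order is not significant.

Stepwise |·|:
  S → 6
  R → 3
  (S ⋈[a=g] R) → 3
  π[v,d]((S ⋈[a=g] R)) → 3

== RESULT ==
v | d
q | 4
r | 3
t | 4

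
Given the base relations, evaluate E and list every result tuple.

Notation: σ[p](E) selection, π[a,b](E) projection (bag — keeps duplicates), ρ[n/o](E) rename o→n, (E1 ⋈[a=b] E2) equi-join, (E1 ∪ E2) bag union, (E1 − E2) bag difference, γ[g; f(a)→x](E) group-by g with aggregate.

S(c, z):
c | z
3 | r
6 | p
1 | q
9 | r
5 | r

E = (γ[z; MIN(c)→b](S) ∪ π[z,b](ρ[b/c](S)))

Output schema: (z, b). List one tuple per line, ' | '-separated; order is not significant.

Subexpression sizes:
  S → 5
  γ[z; MIN(c)→b](S) → 3
  S → 5
  ρ[b/c](S) → 5
  π[z,b](ρ[b/c](S)) → 5
  (γ[z; MIN(c)→b](S) ∪ π[z,b](ρ[b/c](S))) → 8

== RESULT ==
z | b
p | 6
p | 6
q | 1
q | 1
r | 3
r | 3
r | 5
r | 9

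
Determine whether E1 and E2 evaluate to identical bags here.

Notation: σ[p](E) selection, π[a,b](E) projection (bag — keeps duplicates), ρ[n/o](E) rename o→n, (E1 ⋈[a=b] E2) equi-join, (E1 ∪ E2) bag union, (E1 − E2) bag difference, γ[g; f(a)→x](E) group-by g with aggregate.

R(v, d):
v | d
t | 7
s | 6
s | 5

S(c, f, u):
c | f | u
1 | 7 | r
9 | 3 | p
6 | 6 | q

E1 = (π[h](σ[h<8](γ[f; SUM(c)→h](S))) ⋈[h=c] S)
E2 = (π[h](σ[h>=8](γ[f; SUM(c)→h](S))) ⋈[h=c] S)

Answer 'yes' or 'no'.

E1 row counts bottom-up:
  S → 3
  γ[f; SUM(c)→h](S) → 3
  σ[h<8](γ[f; SUM(c)→h](S)) → 2
  π[h](σ[h<8](γ[f; SUM(c)→h](S))) → 2
  S → 3
  (π[h](σ[h<8](γ[f; SUM(c)→h](S))) ⋈[h=c] S) → 2
E2 row counts bottom-up:
  S → 3
  γ[f; SUM(c)→h](S) → 3
  σ[h>=8](γ[f; SUM(c)→h](S)) → 1
  π[h](σ[h>=8](γ[f; SUM(c)→h](S))) → 1
  S → 3
  (π[h](σ[h>=8](γ[f; SUM(c)→h](S))) ⋈[h=c] S) → 1

E1 result:
h | c | f | u
1 | 1 | 7 | r
6 | 6 | 6 | q
E2 result:
h | c | f | u
9 | 9 | 3 | p
Witness: (6, 6, 6, 'q') appears 1× in E1 but 0× in E2.

no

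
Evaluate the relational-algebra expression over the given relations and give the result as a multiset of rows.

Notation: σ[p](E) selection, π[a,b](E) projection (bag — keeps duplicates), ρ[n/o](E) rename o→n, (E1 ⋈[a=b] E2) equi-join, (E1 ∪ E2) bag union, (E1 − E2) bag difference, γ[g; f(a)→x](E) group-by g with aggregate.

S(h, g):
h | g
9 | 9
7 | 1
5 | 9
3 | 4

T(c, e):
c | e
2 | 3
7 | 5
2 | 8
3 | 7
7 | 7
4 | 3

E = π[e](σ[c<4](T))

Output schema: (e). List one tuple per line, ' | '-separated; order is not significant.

Subexpression sizes:
  T → 6
  σ[c<4](T) → 3
  π[e](σ[c<4](T)) → 3

== RESULT ==
e
3
7
8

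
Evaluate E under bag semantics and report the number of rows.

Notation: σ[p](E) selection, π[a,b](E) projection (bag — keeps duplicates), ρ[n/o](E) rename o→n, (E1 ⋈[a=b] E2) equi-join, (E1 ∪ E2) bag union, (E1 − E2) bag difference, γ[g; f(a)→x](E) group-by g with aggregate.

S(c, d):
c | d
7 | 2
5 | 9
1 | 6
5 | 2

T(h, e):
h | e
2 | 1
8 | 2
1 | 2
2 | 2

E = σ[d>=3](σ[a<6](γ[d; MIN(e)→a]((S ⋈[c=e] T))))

Subexpression sizes:
  S → 4
  T → 4
  (S ⋈[c=e] T) → 1
  γ[d; MIN(e)→a]((S ⋈[c=e] T)) → 1
  σ[a<6](γ[d; MIN(e)→a]((S ⋈[c=e] T))) → 1
  σ[d>=3](σ[a<6](γ[d; MIN(e)→a]((S ⋈[c=e] T)))) → 1

|E| = 1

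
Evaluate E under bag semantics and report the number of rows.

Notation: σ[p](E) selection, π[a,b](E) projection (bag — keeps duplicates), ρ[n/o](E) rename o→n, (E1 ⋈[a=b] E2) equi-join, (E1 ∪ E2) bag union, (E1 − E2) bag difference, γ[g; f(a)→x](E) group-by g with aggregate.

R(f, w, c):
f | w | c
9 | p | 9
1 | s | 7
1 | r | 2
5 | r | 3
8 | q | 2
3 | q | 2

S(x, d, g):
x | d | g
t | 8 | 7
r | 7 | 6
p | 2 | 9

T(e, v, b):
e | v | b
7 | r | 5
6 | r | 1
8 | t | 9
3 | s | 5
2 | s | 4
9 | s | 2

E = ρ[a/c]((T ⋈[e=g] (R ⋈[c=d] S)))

Subexpression sizes:
  T → 6
  R → 6
  S → 3
  (R ⋈[c=d] S) → 4
  (T ⋈[e=g] (R ⋈[c=d] S)) → 4
  ρ[a/c]((T ⋈[e=g] (R ⋈[c=d] S))) → 4

|E| = 4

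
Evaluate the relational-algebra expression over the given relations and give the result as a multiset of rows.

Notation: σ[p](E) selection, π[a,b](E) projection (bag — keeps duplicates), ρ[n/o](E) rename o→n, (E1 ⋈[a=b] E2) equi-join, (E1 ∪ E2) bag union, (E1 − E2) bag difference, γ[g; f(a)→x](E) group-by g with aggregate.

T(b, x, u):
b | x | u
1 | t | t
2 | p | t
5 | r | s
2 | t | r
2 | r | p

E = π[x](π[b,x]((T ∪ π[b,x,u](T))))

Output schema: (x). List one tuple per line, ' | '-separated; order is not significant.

Per-node cardinality:
  T → 5
  T → 5
  π[b,x,u](T) → 5
  (T ∪ π[b,x,u](T)) → 10
  π[b,x]((T ∪ π[b,x,u](T))) → 10
  π[x](π[b,x]((T ∪ π[b,x,u](T)))) → 10

== RESULT ==
x
p
p
r
r
r
r
t
t
t
t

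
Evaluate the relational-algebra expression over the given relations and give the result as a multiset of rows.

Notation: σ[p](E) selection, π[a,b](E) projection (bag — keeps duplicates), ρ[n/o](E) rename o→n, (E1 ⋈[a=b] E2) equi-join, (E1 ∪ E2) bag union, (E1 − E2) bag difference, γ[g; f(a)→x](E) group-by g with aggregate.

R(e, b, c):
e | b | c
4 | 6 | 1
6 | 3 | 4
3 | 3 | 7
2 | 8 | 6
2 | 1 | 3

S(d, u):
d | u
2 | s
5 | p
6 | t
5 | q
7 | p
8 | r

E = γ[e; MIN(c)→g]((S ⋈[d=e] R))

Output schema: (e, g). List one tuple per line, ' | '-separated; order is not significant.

Stepwise |·|:
  S → 6
  R → 5
  (S ⋈[d=e] R) → 3
  γ[e; MIN(c)→g]((S ⋈[d=e] R)) → 2

== RESULT ==
e | g
2 | 3
6 | 4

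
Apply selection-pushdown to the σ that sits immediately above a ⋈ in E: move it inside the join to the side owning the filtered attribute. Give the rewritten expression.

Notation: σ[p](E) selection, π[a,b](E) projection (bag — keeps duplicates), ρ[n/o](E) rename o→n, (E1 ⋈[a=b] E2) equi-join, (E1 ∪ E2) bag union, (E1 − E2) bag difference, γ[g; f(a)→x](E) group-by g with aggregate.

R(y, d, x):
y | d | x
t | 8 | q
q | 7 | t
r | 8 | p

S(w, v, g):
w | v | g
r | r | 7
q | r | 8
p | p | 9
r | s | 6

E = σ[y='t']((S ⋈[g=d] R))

σ filters on y, owned by the right side.
E' = (S ⋈[g=d] σ[y='t'](R))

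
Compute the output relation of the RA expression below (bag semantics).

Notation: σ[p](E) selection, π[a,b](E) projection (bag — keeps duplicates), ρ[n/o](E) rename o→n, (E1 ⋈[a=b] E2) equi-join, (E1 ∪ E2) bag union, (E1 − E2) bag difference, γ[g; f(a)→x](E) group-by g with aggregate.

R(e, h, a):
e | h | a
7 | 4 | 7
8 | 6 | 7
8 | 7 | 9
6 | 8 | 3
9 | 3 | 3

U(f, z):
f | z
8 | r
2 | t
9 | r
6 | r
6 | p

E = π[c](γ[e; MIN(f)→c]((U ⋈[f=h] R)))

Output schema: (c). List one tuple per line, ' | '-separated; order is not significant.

Stepwise |·|:
  U → 5
  R → 5
  (U ⋈[f=h] R) → 3
  γ[e; MIN(f)→c]((U ⋈[f=h] R)) → 2
  π[c](γ[e; MIN(f)→c]((U ⋈[f=h] R))) → 2

== RESULT ==
c
6
8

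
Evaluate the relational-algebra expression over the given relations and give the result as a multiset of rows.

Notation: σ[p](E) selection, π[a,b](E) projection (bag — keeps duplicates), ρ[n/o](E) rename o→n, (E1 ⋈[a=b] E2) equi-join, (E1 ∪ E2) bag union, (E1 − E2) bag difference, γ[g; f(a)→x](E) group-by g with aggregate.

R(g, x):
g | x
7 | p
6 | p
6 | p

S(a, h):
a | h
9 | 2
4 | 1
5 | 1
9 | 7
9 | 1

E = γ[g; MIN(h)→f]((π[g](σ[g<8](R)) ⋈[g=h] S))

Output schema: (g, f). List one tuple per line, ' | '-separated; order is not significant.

Per-node cardinality:
  R → 3
  σ[g<8](R) → 3
  π[g](σ[g<8](R)) → 3
  S → 5
  (π[g](σ[g<8](R)) ⋈[g=h] S) → 1
  γ[g; MIN(h)→f]((π[g](σ[g<8](R)) ⋈[g=h] S)) → 1

== RESULT ==
g | f
7 | 7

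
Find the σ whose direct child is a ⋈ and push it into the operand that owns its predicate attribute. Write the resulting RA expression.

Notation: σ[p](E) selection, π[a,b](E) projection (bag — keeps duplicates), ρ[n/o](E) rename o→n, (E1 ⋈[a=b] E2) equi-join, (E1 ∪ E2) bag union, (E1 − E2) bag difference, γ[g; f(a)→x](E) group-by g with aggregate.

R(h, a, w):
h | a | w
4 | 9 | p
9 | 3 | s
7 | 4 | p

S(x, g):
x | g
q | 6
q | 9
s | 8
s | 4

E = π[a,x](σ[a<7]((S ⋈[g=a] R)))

σ filters on a, owned by the right side.
E' = π[a,x]((S ⋈[g=a] σ[a<7](R)))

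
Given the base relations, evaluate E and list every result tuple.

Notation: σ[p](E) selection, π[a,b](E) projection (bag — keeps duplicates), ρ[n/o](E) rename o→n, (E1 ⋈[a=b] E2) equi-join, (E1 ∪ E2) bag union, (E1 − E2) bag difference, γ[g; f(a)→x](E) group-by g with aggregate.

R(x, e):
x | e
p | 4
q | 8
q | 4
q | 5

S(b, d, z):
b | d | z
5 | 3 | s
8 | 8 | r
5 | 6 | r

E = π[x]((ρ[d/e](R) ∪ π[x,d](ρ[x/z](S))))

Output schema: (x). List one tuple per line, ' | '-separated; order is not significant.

Per-node cardinality:
  R → 4
  ρ[d/e](R) → 4
  S → 3
  ρ[x/z](S) → 3
  π[x,d](ρ[x/z](S)) → 3
  (ρ[d/e](R) ∪ π[x,d](ρ[x/z](S))) → 7
  π[x]((ρ[d/e](R) ∪ π[x,d](ρ[x/z](S)))) → 7

== RESULT ==
x
p
q
q
q
r
r
s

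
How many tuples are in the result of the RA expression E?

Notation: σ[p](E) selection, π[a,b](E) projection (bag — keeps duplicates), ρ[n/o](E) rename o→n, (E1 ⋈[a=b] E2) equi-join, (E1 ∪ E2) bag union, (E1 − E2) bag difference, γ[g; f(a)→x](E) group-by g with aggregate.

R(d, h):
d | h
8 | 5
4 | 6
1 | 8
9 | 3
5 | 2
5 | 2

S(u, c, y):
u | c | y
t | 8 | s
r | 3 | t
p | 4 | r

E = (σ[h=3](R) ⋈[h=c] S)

Stepwise |·|:
  R → 6
  σ[h=3](R) → 1
  S → 3
  (σ[h=3](R) ⋈[h=c] S) → 1

|E| = 1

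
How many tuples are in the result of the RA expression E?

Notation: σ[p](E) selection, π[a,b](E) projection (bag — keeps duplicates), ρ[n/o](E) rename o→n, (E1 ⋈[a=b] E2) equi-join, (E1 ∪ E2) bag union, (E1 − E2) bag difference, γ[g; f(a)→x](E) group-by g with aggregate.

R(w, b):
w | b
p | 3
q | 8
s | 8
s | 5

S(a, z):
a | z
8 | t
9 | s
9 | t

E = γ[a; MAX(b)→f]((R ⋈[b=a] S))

Subexpression sizes:
  R → 4
  S → 3
  (R ⋈[b=a] S) → 2
  γ[a; MAX(b)→f]((R ⋈[b=a] S)) → 1

|E| = 1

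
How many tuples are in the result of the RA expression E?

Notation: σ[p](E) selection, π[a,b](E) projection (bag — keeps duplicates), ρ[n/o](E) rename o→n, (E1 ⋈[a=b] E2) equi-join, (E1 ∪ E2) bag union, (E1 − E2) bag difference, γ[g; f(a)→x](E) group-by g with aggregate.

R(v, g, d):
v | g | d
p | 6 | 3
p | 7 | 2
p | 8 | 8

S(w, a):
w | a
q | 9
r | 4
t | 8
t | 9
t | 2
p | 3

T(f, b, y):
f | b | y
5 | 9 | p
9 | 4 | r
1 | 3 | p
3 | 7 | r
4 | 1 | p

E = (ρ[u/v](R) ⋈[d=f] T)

Subexpression sizes:
  R → 3
  ρ[u/v](R) → 3
  T → 5
  (ρ[u/v](R) ⋈[d=f] T) → 1

|E| = 1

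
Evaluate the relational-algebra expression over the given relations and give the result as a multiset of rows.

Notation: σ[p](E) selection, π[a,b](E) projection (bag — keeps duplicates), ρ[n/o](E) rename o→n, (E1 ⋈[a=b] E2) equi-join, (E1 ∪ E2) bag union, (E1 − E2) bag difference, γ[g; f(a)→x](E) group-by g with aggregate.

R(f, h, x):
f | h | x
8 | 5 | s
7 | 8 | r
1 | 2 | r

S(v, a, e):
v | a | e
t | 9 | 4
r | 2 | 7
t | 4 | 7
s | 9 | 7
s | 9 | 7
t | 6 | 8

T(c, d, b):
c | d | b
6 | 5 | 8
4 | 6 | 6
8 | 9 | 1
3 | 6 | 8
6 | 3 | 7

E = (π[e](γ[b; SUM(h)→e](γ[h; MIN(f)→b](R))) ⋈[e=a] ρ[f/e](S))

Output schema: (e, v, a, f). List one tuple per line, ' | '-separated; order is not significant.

Stepwise |·|:
  R → 3
  γ[h; MIN(f)→b](R) → 3
  γ[b; SUM(h)→e](γ[h; MIN(f)→b](R)) → 3
  π[e](γ[b; SUM(h)→e](γ[h; MIN(f)→b](R))) → 3
  S → 6
  ρ[f/e](S) → 6
  (π[e](γ[b; SUM(h)→e](γ[h; MIN(f)→b](R))) ⋈[e=a] ρ[f/e](S)) → 1

== RESULT ==
e | v | a | f
2 | r | 2 | 7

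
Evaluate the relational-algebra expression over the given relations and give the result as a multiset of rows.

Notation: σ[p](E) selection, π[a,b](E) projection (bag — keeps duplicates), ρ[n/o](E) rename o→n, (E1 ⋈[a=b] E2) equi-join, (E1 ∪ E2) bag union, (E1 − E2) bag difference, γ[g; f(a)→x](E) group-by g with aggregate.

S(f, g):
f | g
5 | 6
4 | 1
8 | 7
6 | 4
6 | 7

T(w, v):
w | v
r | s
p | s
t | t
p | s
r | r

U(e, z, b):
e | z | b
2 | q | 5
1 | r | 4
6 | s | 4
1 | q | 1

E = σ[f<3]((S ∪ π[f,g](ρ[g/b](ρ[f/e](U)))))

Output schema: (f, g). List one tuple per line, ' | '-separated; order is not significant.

Stepwise |·|:
  S → 5
  U → 4
  ρ[f/e](U) → 4
  ρ[g/b](ρ[f/e](U)) → 4
  π[f,g](ρ[g/b](ρ[f/e](U))) → 4
  (S ∪ π[f,g](ρ[g/b](ρ[f/e](U)))) → 9
  σ[f<3]((S ∪ π[f,g](ρ[g/b](ρ[f/e](U))))) → 3

== RESULT ==
f | g
1 | 1
1 | 4
2 | 5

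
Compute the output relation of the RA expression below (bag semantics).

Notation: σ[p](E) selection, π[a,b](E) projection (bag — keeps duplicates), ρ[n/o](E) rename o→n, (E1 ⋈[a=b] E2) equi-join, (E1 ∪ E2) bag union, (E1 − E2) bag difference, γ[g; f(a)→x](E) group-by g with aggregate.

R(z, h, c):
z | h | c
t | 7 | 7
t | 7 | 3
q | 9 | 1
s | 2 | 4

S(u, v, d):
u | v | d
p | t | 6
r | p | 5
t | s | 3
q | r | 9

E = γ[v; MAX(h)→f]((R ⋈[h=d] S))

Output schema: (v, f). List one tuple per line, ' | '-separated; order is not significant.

Row counts bottom-up:
  R → 4
  S → 4
  (R ⋈[h=d] S) → 1
  γ[v; MAX(h)→f]((R ⋈[h=d] S)) → 1

== RESULT ==
v | f
r | 9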